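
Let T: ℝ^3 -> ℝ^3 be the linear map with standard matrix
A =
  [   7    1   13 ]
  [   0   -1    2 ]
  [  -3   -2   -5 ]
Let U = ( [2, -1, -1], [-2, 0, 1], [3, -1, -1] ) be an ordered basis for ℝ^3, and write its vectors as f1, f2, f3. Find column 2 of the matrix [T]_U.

[-3, -1, 1]

Column 2 of [T]_U is the U-coordinate vector of T(f2).
In standard coordinates T(f2) = A f2 = [-1, 2, 1].
Converting to U: [-1, 2, 1] = -3f1 - f2 + f3, so the coordinate vector is [-3, -1, 1].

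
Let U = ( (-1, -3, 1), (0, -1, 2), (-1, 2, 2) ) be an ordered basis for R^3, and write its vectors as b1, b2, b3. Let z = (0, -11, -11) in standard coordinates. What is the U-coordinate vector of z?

Write z = c_1 b1 + ... + c_3 b3 and solve for the c_i.
Row-reducing the augmented matrix [M | z] gives c = (3, -4, -3).
Check: 3b1 - 4b2 - 3b3 = (0, -11, -11).

(3, -4, -3)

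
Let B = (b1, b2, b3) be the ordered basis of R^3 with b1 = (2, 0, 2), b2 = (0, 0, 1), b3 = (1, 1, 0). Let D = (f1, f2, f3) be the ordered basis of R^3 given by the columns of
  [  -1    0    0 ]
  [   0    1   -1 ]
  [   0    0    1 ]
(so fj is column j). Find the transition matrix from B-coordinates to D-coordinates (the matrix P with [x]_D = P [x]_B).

[[-2, 0, -1], [2, 1, 1], [2, 1, 0]]

Let M have columns bj and N have columns fj. Then for every x, N [x]_D = x = M [x]_B, so P = N^(-1) M.
Since det N = -1, N^(-1) has integer entries; multiplying gives P = [[-2, 0, -1], [2, 1, 1], [2, 1, 0]].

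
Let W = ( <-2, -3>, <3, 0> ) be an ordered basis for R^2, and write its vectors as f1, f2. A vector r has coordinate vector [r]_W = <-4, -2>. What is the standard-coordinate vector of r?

<2, 12>

The coordinates say r = -4f1 - 2f2; adding the scaled basis vectors gives <2, 12>.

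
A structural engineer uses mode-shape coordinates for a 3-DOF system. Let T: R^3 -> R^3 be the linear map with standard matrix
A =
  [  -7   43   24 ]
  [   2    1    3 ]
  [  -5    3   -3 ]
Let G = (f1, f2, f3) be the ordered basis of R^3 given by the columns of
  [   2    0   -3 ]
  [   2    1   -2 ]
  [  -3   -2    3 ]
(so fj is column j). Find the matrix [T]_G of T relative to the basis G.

Let P have columns f1, ..., f3. Then [T]_G = P^(-1) A P.
Here det P = 1, so P^(-1) is integer; computing A P first and then P^(-1)(A P) gives [[-3, 2, -1], [-1, -3, -3], [-2, 3, -3]].

[[-3, 2, -1], [-1, -3, -3], [-2, 3, -3]]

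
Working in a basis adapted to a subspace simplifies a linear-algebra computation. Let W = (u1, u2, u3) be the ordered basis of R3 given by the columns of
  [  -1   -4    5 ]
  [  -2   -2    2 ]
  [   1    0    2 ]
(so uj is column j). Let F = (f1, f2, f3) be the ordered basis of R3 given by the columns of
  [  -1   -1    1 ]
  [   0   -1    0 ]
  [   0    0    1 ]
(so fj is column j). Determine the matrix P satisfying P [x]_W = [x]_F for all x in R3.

Take x = uj: its W-coordinates are the j-th standard unit vector, so P e_j — column j of P — equals [uj]_F.
u1 = 0·f1 + 2f2 + f3, giving column 1 = <0, 2, 1>; repeating for each j gives P = [[0, 2, -1], [2, 2, -2], [1, 0, 2]].

[[0, 2, -1], [2, 2, -2], [1, 0, 2]]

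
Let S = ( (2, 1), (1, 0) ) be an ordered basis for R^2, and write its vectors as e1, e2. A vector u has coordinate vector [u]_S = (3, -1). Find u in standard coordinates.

The coordinates say u = 3e1 - e2; adding the scaled basis vectors gives (5, 3).

(5, 3)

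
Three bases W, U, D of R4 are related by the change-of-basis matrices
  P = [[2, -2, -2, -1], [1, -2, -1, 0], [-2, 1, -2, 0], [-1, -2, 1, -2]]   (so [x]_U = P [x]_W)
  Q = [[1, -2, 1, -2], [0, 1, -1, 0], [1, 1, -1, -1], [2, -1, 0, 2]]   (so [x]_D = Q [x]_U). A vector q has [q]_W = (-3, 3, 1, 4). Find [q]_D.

(29, -17, -25, -46)

First [q]_U = P [q]_W = (-18, -10, 7, -10).
Then [q]_D = Q [q]_U = (29, -17, -25, -46).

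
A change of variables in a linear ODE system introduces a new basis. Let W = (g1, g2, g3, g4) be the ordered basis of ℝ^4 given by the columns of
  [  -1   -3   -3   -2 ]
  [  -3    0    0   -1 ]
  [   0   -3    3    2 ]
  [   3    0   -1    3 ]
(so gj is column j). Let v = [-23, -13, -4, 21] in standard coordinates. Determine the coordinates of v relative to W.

[3, 4, 0, 4]

Write v = c_1 g1 + ... + c_4 g4 and solve for the c_i.
Row-reducing the augmented matrix [M | v] gives c = (3, 4, 0, 4).
Check: 3g1 + 4g2 + 0·g3 + 4g4 = [-23, -13, -4, 21].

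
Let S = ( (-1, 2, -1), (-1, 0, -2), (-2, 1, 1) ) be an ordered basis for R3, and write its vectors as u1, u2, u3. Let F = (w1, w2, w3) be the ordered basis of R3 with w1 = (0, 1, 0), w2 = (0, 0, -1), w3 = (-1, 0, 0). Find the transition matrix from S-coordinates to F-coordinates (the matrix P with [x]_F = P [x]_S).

Let M have columns uj and N have columns wj. Then for every x, N [x]_F = x = M [x]_S, so P = N^(-1) M.
Since det N = 1, N^(-1) has integer entries; multiplying gives P = [[2, 0, 1], [1, 2, -1], [1, 1, 2]].

[[2, 0, 1], [1, 2, -1], [1, 1, 2]]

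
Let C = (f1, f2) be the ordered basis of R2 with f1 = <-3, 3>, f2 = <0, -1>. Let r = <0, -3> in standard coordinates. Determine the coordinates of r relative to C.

We seek scalars with c_1 f1 + c_2 f2 = r; equivalently solve M c = r where the columns of M are f1, f2.
System: -3c_1 + 0c_2 = 0, 3c_1 - c_2 = -3; solving gives c_1 = 0, c_2 = 3.
Check: 0·f1 + 3f2 = <0, -3>.

<0, 3>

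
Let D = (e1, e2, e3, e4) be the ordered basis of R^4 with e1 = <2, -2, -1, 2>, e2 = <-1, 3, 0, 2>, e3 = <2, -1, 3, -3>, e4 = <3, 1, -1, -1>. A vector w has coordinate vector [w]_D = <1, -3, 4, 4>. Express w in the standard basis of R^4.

By definition w = e1 - 3e2 + 4e3 + 4e4.
Summing componentwise gives <25, -11, 7, -20>.

<25, -11, 7, -20>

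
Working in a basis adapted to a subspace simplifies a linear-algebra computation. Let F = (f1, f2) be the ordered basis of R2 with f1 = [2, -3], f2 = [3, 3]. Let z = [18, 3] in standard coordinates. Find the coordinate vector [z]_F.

Write z = c_1 f1 + c_2 f2 and solve for the c_i.
System: 2c_1 + 3c_2 = 18, -3c_1 + 3c_2 = 3; solving gives c_1 = 3, c_2 = 4.
Check: 3f1 + 4f2 = [18, 3].

[3, 4]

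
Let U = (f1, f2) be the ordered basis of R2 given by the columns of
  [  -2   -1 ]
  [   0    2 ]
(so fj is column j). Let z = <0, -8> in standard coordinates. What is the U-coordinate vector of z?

<2, -4>

[z]_U is the unique c with M c = z, where M has columns f1, f2.
System: -2c_1 - c_2 = 0, 0c_1 + 2c_2 = -8; solving gives c_1 = 2, c_2 = -4.
Check: 2f1 - 4f2 = <0, -8>.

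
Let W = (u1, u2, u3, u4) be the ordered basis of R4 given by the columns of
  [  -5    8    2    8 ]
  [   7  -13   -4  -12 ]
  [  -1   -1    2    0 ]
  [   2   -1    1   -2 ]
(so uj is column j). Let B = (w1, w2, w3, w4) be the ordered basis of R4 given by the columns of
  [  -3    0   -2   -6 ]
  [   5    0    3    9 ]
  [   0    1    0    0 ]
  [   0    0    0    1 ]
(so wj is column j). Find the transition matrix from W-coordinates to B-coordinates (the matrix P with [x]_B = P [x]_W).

[[-1, -2, -2, 0], [-1, -1, 2, 0], [-2, 2, -1, 2], [2, -1, 1, -2]]

Column j of P is [uj]_B, since P maps W-coordinates to B-coordinates.
Expressing u1 in B: u1 = -w1 - w2 - 2w3 + 2w4, so column 1 of P is <-1, -1, -2, 2>.
Doing the same for each uj gives P = [[-1, -2, -2, 0], [-1, -1, 2, 0], [-2, 2, -1, 2], [2, -1, 1, -2]].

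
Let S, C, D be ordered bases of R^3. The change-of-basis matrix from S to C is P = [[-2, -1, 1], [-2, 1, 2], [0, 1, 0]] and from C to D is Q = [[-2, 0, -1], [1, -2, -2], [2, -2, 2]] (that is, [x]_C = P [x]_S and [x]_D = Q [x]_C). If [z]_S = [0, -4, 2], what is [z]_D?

First [z]_C = P [z]_S = [6, 0, -4].
Then [z]_D = Q [z]_C = [-8, 14, 4].

[-8, 14, 4]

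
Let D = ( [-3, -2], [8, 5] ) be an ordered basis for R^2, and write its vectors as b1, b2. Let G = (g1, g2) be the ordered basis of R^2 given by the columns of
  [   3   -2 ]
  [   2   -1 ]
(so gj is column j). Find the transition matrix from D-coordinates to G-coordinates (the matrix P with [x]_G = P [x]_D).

[[-1, 2], [0, -1]]

Take x = bj: its D-coordinates are the j-th standard unit vector, so P e_j — column j of P — equals [bj]_G.
b1 = -g1 + 0·g2, giving column 1 = [-1, 0]; repeating for each j gives P = [[-1, 2], [0, -1]].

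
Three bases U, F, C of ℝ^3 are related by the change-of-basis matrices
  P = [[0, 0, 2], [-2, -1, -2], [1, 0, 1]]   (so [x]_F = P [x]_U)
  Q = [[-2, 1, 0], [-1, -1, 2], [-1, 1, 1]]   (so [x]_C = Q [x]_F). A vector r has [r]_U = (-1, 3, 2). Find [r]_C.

(-13, 3, -8)

First [r]_F = P [r]_U = (4, -5, 1).
Then [r]_C = Q [r]_F = (-13, 3, -8).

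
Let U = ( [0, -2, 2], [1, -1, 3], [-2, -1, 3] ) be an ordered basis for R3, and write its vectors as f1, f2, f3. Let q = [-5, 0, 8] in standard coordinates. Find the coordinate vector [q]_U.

[-2, 1, 3]

Write q = c_1 f1 + ... + c_3 f3 and solve for the c_i.
Row-reducing the augmented matrix [M | q] gives c = (-2, 1, 3).
Check: -2f1 + f2 + 3f3 = [-5, 0, 8].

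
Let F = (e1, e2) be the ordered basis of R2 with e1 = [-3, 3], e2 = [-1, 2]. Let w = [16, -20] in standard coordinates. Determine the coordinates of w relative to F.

[-4, -4]

[w]_F is the unique c with M c = w, where M has columns e1, e2.
System: -3c_1 - c_2 = 16, 3c_1 + 2c_2 = -20; solving gives c_1 = -4, c_2 = -4.
Check: -4e1 - 4e2 = [16, -20].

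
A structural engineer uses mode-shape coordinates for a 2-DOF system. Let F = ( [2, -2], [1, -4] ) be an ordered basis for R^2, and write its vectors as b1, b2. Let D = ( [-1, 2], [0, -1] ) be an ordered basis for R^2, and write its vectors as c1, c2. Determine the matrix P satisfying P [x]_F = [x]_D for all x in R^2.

Let M have columns bj and N have columns cj. Then for every x, N [x]_D = x = M [x]_F, so P = N^(-1) M.
Since det N = 1, N^(-1) has integer entries; multiplying gives P = [[-2, -1], [-2, 2]].

[[-2, -1], [-2, 2]]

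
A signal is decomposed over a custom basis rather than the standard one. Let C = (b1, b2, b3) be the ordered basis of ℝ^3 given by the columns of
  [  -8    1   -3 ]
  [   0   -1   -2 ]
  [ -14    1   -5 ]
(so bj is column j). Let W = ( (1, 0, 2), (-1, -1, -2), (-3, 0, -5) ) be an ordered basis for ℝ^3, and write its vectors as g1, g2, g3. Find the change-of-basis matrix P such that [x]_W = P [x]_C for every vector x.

[[-2, -1, 2], [0, 1, 2], [2, -1, 1]]

Take x = bj: its C-coordinates are the j-th standard unit vector, so P e_j — column j of P — equals [bj]_W.
b1 = -2g1 + 0·g2 + 2g3, giving column 1 = (-2, 0, 2); repeating for each j gives P = [[-2, -1, 2], [0, 1, 2], [2, -1, 1]].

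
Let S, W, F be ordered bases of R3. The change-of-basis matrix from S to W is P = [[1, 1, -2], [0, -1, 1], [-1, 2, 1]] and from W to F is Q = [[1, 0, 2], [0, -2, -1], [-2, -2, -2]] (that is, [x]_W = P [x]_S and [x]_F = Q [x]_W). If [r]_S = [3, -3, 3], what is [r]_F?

[-18, -6, 12]

Apply P to get W-coordinates [-6, 6, -6], then Q to get F-coordinates.
The result is [r]_F = [-18, -6, 12].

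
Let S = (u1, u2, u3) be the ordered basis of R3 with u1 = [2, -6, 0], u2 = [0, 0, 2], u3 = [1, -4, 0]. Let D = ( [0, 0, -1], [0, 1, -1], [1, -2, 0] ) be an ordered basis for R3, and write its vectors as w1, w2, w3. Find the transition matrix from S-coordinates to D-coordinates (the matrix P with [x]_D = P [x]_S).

[[2, -2, 2], [-2, 0, -2], [2, 0, 1]]

Column j of P is [uj]_D, since P maps S-coordinates to D-coordinates.
Expressing u1 in D: u1 = 2w1 - 2w2 + 2w3, so column 1 of P is [2, -2, 2].
Doing the same for each uj gives P = [[2, -2, 2], [-2, 0, -2], [2, 0, 1]].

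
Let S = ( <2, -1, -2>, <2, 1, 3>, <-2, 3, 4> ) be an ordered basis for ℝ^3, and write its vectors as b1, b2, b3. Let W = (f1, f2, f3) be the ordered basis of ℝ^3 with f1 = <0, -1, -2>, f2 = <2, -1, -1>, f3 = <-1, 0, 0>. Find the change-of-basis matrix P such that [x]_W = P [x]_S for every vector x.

Let M have columns bj and N have columns fj. Then for every x, N [x]_W = x = M [x]_S, so P = N^(-1) M.
Since det N = 1, N^(-1) has integer entries; multiplying gives P = [[1, -2, -1], [0, 1, -2], [-2, 0, -2]].

[[1, -2, -1], [0, 1, -2], [-2, 0, -2]]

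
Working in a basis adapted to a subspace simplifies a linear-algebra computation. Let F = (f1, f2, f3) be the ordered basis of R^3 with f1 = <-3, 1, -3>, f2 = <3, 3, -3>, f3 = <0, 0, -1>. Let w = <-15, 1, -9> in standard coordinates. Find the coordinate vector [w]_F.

We seek scalars with c_1 f1 + ... + c_3 f3 = w; equivalently solve M c = w where the columns of M are f1, ..., f3.
Solving this 3x3 system gives c = (4, -1, 0).
Check: 4f1 - f2 + 0·f3 = <-15, 1, -9>.

<4, -1, 0>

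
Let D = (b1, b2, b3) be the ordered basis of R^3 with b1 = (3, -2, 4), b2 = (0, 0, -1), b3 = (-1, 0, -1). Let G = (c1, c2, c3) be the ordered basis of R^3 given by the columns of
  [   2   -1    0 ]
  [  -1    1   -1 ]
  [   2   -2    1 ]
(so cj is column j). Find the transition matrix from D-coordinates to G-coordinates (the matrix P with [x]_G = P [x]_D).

Take x = bj: its D-coordinates are the j-th standard unit vector, so P e_j — column j of P — equals [bj]_G.
b1 = c1 - c2 + 0·c3, giving column 1 = (1, -1, 0); repeating for each j gives P = [[1, 1, 0], [-1, 2, 1], [0, 1, 1]].

[[1, 1, 0], [-1, 2, 1], [0, 1, 1]]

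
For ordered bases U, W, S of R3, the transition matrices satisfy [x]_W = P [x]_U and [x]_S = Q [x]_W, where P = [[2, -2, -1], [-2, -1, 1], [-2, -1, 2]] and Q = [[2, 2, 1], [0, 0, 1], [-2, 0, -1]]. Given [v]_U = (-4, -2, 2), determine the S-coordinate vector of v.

(26, 14, -2)

First [v]_W = P [v]_U = (-6, 12, 14).
Then [v]_S = Q [v]_W = (26, 14, -2).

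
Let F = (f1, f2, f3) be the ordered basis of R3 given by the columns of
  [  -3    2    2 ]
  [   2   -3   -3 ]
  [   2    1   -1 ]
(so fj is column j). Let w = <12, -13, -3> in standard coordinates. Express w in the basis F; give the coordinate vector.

Write w = c_1 f1 + ... + c_3 f3 and solve for the c_i.
Solving this 3x3 system gives c = (-2, 2, 1).
Check: -2f1 + 2f2 + f3 = <12, -13, -3>.

<-2, 2, 1>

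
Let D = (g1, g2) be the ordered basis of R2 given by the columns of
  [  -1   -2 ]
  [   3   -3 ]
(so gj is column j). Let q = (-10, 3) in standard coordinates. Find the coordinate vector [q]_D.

(4, 3)

[q]_D is the unique c with M c = q, where M has columns g1, g2.
System: -c_1 - 2c_2 = -10, 3c_1 - 3c_2 = 3; solving gives c_1 = 4, c_2 = 3.
Check: 4g1 + 3g2 = (-10, 3).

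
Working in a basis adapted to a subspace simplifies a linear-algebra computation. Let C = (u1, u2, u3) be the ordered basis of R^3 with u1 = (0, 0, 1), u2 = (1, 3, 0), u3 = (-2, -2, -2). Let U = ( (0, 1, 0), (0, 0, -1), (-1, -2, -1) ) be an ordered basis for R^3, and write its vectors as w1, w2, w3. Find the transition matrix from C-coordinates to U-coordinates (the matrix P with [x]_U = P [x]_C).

Column j of P is [uj]_U, since P maps C-coordinates to U-coordinates.
Expressing u1 in U: u1 = 0·w1 - w2 + 0·w3, so column 1 of P is (0, -1, 0).
Doing the same for each uj gives P = [[0, 1, 2], [-1, 1, 0], [0, -1, 2]].

[[0, 1, 2], [-1, 1, 0], [0, -1, 2]]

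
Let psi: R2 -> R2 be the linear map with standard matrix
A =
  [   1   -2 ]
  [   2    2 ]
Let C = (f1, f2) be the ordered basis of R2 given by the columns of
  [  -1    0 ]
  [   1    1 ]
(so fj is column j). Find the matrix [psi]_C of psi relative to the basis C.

With P the matrix whose columns are f1, f2, [psi]_C = P^(-1) A P.
Column by column: psi(f1) = A f1 = <-3, 0>; its C-coordinates <3, -3> give column 1.
Continuing for each basis vector yields [psi]_C = [[3, 2], [-3, 0]].

[[3, 2], [-3, 0]]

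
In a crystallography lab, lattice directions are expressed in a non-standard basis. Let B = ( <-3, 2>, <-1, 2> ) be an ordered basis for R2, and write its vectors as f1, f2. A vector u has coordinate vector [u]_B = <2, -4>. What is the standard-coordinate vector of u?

<-2, -4>

The coordinates say u = 2f1 - 4f2; adding the scaled basis vectors gives <-2, -4>.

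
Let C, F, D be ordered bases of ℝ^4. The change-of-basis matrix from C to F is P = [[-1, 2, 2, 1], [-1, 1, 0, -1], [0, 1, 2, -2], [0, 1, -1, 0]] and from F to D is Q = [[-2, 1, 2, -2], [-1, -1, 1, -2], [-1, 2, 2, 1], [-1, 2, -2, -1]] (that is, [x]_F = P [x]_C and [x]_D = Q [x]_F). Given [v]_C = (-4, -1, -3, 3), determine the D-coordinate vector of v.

First [v]_F = P [v]_C = (-1, 0, -13, 2).
Then [v]_D = Q [v]_F = (-28, -16, -23, 25).

(-28, -16, -23, 25)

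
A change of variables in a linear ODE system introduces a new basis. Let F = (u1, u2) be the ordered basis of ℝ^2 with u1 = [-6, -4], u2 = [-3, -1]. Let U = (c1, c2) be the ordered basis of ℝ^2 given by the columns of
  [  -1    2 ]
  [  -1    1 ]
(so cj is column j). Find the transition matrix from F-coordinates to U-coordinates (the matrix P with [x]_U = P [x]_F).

Take x = uj: its F-coordinates are the j-th standard unit vector, so P e_j — column j of P — equals [uj]_U.
u1 = 2c1 - 2c2, giving column 1 = [2, -2]; repeating for each j gives P = [[2, -1], [-2, -2]].

[[2, -1], [-2, -2]]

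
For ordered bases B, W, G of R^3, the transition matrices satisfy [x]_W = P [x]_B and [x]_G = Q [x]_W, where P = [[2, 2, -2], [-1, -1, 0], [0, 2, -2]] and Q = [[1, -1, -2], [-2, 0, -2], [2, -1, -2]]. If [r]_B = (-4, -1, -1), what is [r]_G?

First [r]_W = P [r]_B = (-8, 5, 0).
Then [r]_G = Q [r]_W = (-13, 16, -21).

(-13, 16, -21)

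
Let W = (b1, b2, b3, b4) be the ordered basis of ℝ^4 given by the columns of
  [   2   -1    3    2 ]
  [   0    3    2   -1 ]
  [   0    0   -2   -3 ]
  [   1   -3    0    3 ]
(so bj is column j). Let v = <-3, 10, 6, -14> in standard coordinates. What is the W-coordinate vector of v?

[v]_W is the unique c with M c = v, where M has columns b1, ..., b4.
Gaussian elimination on [M | v] yields c = (-2, 0, 3, -4).
Check: -2b1 + 0·b2 + 3b3 - 4b4 = <-3, 10, 6, -14>.

<-2, 0, 3, -4>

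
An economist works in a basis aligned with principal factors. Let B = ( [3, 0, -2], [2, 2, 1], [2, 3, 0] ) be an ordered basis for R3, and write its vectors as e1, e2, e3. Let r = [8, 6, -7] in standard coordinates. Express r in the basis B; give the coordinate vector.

[2, -3, 4]

Write r = c_1 e1 + ... + c_3 e3 and solve for the c_i.
Solving this 3x3 system gives c = (2, -3, 4).
Check: 2e1 - 3e2 + 4e3 = [8, 6, -7].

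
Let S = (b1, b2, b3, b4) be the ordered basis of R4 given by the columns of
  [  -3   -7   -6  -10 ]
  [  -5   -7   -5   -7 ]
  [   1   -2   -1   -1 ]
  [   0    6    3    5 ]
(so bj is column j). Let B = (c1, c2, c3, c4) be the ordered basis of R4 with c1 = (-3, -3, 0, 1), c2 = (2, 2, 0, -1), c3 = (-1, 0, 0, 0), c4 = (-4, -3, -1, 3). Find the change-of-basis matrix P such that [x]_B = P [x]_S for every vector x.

[[2, 1, 2, 0], [-1, 1, 2, -2], [-1, -2, 0, 2], [-1, 2, 1, 1]]

Let M have columns bj and N have columns cj. Then for every x, N [x]_B = x = M [x]_S, so P = N^(-1) M.
Since det N = -1, N^(-1) has integer entries; multiplying gives P = [[2, 1, 2, 0], [-1, 1, 2, -2], [-1, -2, 0, 2], [-1, 2, 1, 1]].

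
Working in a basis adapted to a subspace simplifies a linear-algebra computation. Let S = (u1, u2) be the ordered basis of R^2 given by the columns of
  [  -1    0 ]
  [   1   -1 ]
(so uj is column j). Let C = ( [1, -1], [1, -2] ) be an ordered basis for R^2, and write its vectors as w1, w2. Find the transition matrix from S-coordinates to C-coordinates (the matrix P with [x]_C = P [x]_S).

[[-1, -1], [0, 1]]

Column j of P is [uj]_C, since P maps S-coordinates to C-coordinates.
Expressing u1 in C: u1 = -w1 + 0·w2, so column 1 of P is [-1, 0].
Doing the same for each uj gives P = [[-1, -1], [0, 1]].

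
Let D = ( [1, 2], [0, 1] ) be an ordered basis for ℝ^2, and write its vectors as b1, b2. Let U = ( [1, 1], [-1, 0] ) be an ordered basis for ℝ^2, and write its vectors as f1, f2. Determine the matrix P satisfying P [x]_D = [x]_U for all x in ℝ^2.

Let M have columns bj and N have columns fj. Then for every x, N [x]_U = x = M [x]_D, so P = N^(-1) M.
Since det N = 1, N^(-1) has integer entries; multiplying gives P = [[2, 1], [1, 1]].

[[2, 1], [1, 1]]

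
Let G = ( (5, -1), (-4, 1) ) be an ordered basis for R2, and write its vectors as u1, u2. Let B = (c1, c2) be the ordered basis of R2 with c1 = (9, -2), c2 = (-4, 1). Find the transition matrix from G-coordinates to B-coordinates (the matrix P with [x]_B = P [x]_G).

[[1, 0], [1, 1]]

Column j of P is [uj]_B, since P maps G-coordinates to B-coordinates.
Expressing u1 in B: u1 = c1 + c2, so column 1 of P is (1, 1).
Doing the same for each uj gives P = [[1, 0], [1, 1]].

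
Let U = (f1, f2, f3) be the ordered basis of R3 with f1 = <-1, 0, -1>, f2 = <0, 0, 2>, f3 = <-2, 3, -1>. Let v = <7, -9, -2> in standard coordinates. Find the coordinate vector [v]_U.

<-1, -3, -3>

[v]_U is the unique c with M c = v, where M has columns f1, ..., f3.
Gaussian elimination on [M | v] yields c = (-1, -3, -3).
Check: -f1 - 3f2 - 3f3 = <7, -9, -2>.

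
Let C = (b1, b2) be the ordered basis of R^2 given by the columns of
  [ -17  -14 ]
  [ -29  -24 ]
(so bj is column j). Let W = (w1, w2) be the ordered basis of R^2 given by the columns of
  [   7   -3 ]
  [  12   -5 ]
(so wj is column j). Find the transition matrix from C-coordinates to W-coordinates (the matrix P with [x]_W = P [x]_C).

[[-2, -2], [1, 0]]

Take x = bj: its C-coordinates are the j-th standard unit vector, so P e_j — column j of P — equals [bj]_W.
b1 = -2w1 + w2, giving column 1 = <-2, 1>; repeating for each j gives P = [[-2, -2], [1, 0]].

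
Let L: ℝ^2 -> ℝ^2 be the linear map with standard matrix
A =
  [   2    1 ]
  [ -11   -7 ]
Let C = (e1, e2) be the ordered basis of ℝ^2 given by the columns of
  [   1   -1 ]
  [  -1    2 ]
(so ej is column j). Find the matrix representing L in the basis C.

[[-2, -3], [-3, -3]]

The j-th column of [L]_C is [L(ej)]_C.
L(e1) = A e1 = [1, -4] = -2e1 - 3e2, so column 1 is [-2, -3].
Repeating for e2 and assembling the columns gives [[-2, -3], [-3, -3]].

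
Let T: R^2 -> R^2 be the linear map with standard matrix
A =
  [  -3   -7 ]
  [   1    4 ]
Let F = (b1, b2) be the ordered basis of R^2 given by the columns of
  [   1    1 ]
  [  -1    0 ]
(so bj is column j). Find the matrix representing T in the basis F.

[[3, -1], [1, -2]]

The j-th column of [T]_F is [T(bj)]_F.
T(b1) = A b1 = (4, -3) = 3b1 + b2, so column 1 is (3, 1).
Repeating for b2 and assembling the columns gives [[3, -1], [1, -2]].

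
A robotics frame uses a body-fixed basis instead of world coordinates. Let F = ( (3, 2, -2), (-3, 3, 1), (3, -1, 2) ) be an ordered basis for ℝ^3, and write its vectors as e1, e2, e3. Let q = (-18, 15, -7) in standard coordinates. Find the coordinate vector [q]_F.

(1, 3, -4)

[q]_F is the unique c with M c = q, where M has columns e1, ..., e3.
Solving this 3x3 system gives c = (1, 3, -4).
Check: e1 + 3e2 - 4e3 = (-18, 15, -7).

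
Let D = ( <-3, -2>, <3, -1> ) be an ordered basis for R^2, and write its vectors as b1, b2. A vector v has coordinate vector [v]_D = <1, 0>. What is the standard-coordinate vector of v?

<-3, -2>

v = M [v]_D, where M has columns b1, b2.
Carrying out the matrix-vector product, v = <-3, -2>.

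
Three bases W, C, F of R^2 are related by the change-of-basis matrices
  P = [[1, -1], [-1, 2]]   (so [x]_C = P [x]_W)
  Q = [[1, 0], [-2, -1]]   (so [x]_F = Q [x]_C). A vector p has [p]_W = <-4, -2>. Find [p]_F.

Composing the changes, [p]_F = Q P [p]_W.
Q P = [[1, -1], [-1, 0]]; applying this to <-4, -2> gives <-2, 4>.

<-2, 4>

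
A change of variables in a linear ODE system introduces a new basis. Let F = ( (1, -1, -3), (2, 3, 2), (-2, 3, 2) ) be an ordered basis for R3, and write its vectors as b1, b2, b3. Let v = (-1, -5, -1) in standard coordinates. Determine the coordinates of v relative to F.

[v]_F is the unique c with M c = v, where M has columns b1, ..., b3.
Solving this 3x3 system gives c = (-1, -1, -1).
Check: -b1 - b2 - b3 = (-1, -5, -1).

(-1, -1, -1)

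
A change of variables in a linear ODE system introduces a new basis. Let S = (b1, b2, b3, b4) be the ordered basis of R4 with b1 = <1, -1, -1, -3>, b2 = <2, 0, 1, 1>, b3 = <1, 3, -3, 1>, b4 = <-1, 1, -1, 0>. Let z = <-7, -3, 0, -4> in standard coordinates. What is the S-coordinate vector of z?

<0, -3, -1, 0>

Write z = c_1 b1 + ... + c_4 b4 and solve for the c_i.
Solving this 4x4 system gives c = (0, -3, -1, 0).
Check: 0·b1 - 3b2 - b3 + 0·b4 = <-7, -3, 0, -4>.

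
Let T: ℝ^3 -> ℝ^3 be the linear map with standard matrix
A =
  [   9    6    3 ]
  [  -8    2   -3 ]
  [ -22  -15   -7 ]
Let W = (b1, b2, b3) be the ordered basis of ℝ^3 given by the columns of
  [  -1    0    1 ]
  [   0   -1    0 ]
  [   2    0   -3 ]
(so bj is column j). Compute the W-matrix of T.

[[1, 3, 1], [-2, 2, -1], [-2, -3, 1]]

The j-th column of [T]_W is [T(bj)]_W.
T(b1) = A b1 = [-3, 2, 8] = b1 - 2b2 - 2b3, so column 1 is [1, -2, -2].
Repeating for b2, b3 and assembling the columns gives [[1, 3, 1], [-2, 2, -1], [-2, -3, 1]].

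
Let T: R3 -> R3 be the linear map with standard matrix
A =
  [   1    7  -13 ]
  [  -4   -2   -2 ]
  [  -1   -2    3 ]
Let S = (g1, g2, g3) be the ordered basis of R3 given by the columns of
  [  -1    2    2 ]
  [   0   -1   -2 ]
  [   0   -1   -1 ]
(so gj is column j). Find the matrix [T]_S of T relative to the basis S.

Let P have columns g1, ..., g3. Then [T]_S = P^(-1) A P.
Here det P = 1, so P^(-1) is integer; computing A P first and then P^(-1)(A P) gives [[-1, -2, 1], [2, 2, 0], [-3, 1, 1]].

[[-1, -2, 1], [2, 2, 0], [-3, 1, 1]]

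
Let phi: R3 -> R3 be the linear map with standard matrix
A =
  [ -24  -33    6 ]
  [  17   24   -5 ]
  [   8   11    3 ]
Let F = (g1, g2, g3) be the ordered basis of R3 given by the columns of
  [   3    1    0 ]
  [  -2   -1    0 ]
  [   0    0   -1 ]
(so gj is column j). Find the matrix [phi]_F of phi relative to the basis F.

The j-th column of [phi]_F is [phi(gj)]_F.
phi(g1) = A g1 = (-6, 3, 2) = -3g1 + 3g2 - 2g3, so column 1 is (-3, 3, -2).
Repeating for g2, g3 and assembling the columns gives [[-3, 2, -1], [3, 3, -3], [-2, 3, 3]].

[[-3, 2, -1], [3, 3, -3], [-2, 3, 3]]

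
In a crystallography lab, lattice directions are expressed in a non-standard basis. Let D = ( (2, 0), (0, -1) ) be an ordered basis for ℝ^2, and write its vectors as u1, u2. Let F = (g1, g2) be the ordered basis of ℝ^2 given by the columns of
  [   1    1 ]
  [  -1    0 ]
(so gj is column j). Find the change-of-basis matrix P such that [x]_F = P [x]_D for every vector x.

[[0, 1], [2, -1]]

Let M have columns uj and N have columns gj. Then for every x, N [x]_F = x = M [x]_D, so P = N^(-1) M.
Since det N = 1, N^(-1) has integer entries; multiplying gives P = [[0, 1], [2, -1]].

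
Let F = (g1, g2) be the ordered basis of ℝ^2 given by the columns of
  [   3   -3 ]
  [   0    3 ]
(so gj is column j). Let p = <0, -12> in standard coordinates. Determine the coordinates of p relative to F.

<-4, -4>

[p]_F is the unique c with M c = p, where M has columns g1, g2.
System: 3c_1 - 3c_2 = 0, 0c_1 + 3c_2 = -12; solving gives c_1 = -4, c_2 = -4.
Check: -4g1 - 4g2 = <0, -12>.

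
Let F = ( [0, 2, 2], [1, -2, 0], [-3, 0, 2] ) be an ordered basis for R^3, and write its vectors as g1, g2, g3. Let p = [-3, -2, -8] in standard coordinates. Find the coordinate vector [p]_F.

[p]_F is the unique c with M c = p, where M has columns g1, ..., g3.
Gaussian elimination on [M | p] yields c = (-4, -3, 0).
Check: -4g1 - 3g2 + 0·g3 = [-3, -2, -8].

[-4, -3, 0]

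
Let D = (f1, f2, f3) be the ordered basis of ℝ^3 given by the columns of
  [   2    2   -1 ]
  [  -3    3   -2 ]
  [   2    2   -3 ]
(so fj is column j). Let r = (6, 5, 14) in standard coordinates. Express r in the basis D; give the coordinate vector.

[r]_D is the unique c with M c = r, where M has columns f1, ..., f3.
Row-reducing the augmented matrix [M | r] gives c = (1, 0, -4).
Check: f1 + 0·f2 - 4f3 = (6, 5, 14).

(1, 0, -4)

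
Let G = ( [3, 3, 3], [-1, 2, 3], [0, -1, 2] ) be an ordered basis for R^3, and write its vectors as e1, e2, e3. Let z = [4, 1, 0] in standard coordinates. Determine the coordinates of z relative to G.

[1, -1, 0]

We seek scalars with c_1 e1 + ... + c_3 e3 = z; equivalently solve M c = z where the columns of M are e1, ..., e3.
Solving this 3x3 system gives c = (1, -1, 0).
Check: e1 - e2 + 0·e3 = [4, 1, 0].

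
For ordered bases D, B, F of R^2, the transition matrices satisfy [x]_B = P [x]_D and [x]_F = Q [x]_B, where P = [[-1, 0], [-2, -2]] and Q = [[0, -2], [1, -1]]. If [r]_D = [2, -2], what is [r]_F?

[0, -2]

Composing the changes, [r]_F = Q P [r]_D.
Q P = [[4, 4], [1, 2]]; applying this to [2, -2] gives [0, -2].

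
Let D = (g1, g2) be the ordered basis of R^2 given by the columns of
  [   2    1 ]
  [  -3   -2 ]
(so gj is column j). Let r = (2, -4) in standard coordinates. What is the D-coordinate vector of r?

Write r = c_1 g1 + c_2 g2 and solve for the c_i.
System: 2c_1 + c_2 = 2, -3c_1 - 2c_2 = -4; solving gives c_1 = 0, c_2 = 2.
Check: 0·g1 + 2g2 = (2, -4).

(0, 2)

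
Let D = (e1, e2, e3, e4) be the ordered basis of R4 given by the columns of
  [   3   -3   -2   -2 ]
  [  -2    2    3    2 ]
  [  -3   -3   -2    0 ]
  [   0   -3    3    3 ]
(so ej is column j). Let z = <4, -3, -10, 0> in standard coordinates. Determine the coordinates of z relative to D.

Write z = c_1 e1 + ... + c_4 e4 and solve for the c_i.
Row-reducing the augmented matrix [M | z] gives c = (3, 1, -1, 2).
Check: 3e1 + e2 - e3 + 2e4 = <4, -3, -10, 0>.

<3, 1, -1, 2>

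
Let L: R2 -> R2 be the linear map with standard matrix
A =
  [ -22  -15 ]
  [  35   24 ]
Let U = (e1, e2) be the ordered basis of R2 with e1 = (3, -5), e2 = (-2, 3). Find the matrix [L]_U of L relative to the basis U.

The j-th column of [L]_U is [L(ej)]_U.
L(e1) = A e1 = (9, -15) = 3e1 + 0·e2, so column 1 is (3, 0).
Repeating for e2 and assembling the columns gives [[3, -1], [0, -1]].

[[3, -1], [0, -1]]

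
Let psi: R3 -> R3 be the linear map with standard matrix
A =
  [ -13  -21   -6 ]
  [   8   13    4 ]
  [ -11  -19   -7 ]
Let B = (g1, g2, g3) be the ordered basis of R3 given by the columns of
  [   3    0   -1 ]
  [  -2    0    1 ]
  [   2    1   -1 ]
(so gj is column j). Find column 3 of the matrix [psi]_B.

Compute psi(g3) = A g3 = [-2, 1, -1] in standard coordinates.
Then write this in B-coordinates: solve for y in y_1 g1 + ... + y_3 g3 = [-2, 1, -1].
This gives y = [-1, 0, -1], which is column 3 of [psi]_B.

[-1, 0, -1]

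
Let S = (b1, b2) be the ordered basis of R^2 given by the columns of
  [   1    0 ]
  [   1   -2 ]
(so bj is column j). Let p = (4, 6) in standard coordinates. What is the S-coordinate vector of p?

(4, -1)

We seek scalars with c_1 b1 + c_2 b2 = p; equivalently solve M c = p where the columns of M are b1, b2.
System: c_1 + 0c_2 = 4, c_1 - 2c_2 = 6; solving gives c_1 = 4, c_2 = -1.
Check: 4b1 - b2 = (4, 6).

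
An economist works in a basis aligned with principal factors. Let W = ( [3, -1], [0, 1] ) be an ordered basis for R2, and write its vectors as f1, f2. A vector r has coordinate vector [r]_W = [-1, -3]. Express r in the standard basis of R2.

[-3, -2]

By definition r = -f1 - 3f2.
Summing componentwise gives [-3, -2].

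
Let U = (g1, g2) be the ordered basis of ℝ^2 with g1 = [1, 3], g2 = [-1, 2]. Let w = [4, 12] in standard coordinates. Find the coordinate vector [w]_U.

[4, 0]

[w]_U is the unique c with M c = w, where M has columns g1, g2.
System: c_1 - c_2 = 4, 3c_1 + 2c_2 = 12; solving gives c_1 = 4, c_2 = 0.
Check: 4g1 + 0·g2 = [4, 12].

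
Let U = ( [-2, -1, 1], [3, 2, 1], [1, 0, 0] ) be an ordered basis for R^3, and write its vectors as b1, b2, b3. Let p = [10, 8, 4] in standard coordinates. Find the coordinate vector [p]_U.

[0, 4, -2]

Write p = c_1 b1 + ... + c_3 b3 and solve for the c_i.
Solving this 3x3 system gives c = (0, 4, -2).
Check: 0·b1 + 4b2 - 2b3 = [10, 8, 4].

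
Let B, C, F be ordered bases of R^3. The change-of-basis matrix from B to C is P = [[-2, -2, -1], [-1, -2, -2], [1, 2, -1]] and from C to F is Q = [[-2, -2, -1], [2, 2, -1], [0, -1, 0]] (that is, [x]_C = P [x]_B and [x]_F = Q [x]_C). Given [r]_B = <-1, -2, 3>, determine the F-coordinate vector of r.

Composing the changes, [r]_F = Q P [r]_B.
Q P = [[5, 6, 7], [-7, -10, -5], [1, 2, 2]]; applying this to <-1, -2, 3> gives <4, 12, 1>.

<4, 12, 1>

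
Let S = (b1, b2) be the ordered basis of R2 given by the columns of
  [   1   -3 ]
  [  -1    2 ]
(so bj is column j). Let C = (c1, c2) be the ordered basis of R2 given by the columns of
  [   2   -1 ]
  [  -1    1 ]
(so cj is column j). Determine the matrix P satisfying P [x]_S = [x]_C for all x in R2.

Take x = bj: its S-coordinates are the j-th standard unit vector, so P e_j — column j of P — equals [bj]_C.
b1 = 0·c1 - c2, giving column 1 = <0, -1>; repeating for each j gives P = [[0, -1], [-1, 1]].

[[0, -1], [-1, 1]]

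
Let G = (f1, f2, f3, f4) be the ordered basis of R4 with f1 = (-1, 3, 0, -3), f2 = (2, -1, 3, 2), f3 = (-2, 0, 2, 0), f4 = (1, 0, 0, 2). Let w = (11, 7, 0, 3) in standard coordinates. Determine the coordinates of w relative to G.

We seek scalars with c_1 f1 + ... + c_4 f4 = w; equivalently solve M c = w where the columns of M are f1, ..., f4.
Row-reducing the augmented matrix [M | w] gives c = (3, 2, -3, 4).
Check: 3f1 + 2f2 - 3f3 + 4f4 = (11, 7, 0, 3).

(3, 2, -3, 4)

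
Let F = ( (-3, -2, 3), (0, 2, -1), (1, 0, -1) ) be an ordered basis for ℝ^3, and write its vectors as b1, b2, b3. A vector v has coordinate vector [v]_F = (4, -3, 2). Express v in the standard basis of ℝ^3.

(-10, -14, 13)

By definition v = 4b1 - 3b2 + 2b3.
Summing componentwise gives (-10, -14, 13).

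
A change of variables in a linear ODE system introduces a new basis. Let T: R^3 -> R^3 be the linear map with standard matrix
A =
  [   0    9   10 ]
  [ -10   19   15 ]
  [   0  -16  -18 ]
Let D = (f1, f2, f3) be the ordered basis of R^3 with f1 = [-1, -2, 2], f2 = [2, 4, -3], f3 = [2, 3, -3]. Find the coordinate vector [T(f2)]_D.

Column 2 of [T]_D is the D-coordinate vector of T(f2).
In standard coordinates T(f2) = A f2 = [6, 11, -10].
Converting to D: [6, 11, -10] = -2f1 + f2 + f3, so the coordinate vector is [-2, 1, 1].

[-2, 1, 1]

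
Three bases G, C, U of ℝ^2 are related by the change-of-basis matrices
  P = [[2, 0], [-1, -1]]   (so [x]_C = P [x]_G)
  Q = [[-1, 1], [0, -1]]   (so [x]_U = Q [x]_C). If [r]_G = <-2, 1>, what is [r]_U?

Composing the changes, [r]_U = Q P [r]_G.
Q P = [[-3, -1], [1, 1]]; applying this to <-2, 1> gives <5, -1>.

<5, -1>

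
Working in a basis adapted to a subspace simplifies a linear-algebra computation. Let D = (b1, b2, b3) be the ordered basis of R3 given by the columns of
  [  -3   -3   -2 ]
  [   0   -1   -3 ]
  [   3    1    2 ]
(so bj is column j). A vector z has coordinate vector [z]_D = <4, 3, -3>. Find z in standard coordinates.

<-15, 6, 9>

z = M [z]_D, where M has columns b1, ..., b3.
Carrying out the matrix-vector product, z = <-15, 6, 9>.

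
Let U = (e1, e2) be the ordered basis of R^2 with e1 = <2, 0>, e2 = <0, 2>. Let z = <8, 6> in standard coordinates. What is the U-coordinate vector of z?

<4, 3>

Write z = c_1 e1 + c_2 e2 and solve for the c_i.
System: 2c_1 + 0c_2 = 8, 0c_1 + 2c_2 = 6; solving gives c_1 = 4, c_2 = 3.
Check: 4e1 + 3e2 = <8, 6>.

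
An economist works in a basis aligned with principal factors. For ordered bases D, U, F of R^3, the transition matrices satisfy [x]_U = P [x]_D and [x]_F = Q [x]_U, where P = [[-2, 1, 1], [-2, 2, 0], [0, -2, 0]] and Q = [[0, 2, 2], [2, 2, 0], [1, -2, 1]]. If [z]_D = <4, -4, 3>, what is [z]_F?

Composing the changes, [z]_F = Q P [z]_D.
Q P = [[-4, 0, 0], [-8, 6, 2], [2, -5, 1]]; applying this to <4, -4, 3> gives <-16, -50, 31>.

<-16, -50, 31>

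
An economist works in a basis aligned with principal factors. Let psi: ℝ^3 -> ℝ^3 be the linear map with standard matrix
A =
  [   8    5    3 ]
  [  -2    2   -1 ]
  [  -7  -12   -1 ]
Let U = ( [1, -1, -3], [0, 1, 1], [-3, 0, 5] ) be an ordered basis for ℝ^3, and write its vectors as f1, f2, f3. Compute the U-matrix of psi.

Let P have columns f1, ..., f3. Then [psi]_U = P^(-1) A P.
Here det P = -1, so P^(-1) is integer; computing A P first and then P^(-1)(A P) gives [[3, 2, 0], [2, 3, 1], [3, -2, 3]].

[[3, 2, 0], [2, 3, 1], [3, -2, 3]]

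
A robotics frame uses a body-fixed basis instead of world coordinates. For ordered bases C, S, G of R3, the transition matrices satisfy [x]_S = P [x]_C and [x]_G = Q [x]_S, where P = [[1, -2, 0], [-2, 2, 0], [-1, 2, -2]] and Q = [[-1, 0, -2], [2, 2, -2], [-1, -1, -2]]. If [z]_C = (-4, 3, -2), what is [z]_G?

First [z]_S = P [z]_C = (-10, 14, 14).
Then [z]_G = Q [z]_S = (-18, -20, -32).

(-18, -20, -32)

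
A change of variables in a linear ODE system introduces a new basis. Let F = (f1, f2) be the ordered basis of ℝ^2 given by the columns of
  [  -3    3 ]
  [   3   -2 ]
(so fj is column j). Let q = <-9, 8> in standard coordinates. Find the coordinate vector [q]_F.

Write q = c_1 f1 + c_2 f2 and solve for the c_i.
System: -3c_1 + 3c_2 = -9, 3c_1 - 2c_2 = 8; solving gives c_1 = 2, c_2 = -1.
Check: 2f1 - f2 = <-9, 8>.

<2, -1>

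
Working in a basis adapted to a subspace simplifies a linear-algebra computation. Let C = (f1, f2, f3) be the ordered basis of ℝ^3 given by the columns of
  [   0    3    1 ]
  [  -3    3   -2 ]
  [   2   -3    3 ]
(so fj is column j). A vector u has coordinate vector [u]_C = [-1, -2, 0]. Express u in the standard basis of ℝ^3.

[-6, -3, 4]

u = M [u]_C, where M has columns f1, ..., f3.
Carrying out the matrix-vector product, u = [-6, -3, 4].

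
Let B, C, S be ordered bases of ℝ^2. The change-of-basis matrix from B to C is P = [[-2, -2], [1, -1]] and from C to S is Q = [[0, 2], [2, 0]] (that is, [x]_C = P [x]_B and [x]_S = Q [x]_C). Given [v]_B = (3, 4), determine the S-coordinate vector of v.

(-2, -28)

Composing the changes, [v]_S = Q P [v]_B.
Q P = [[2, -2], [-4, -4]]; applying this to (3, 4) gives (-2, -28).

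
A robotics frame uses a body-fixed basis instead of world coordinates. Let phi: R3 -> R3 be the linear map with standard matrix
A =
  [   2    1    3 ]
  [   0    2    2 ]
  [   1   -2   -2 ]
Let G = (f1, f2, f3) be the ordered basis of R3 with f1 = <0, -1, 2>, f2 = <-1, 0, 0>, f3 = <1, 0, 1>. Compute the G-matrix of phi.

Let P have columns f1, ..., f3. Then [phi]_G = P^(-1) A P.
Here det P = -1, so P^(-1) is integer; computing A P first and then P^(-1)(A P) gives [[-2, 0, -2], [-3, 1, -2], [2, -1, 3]].

[[-2, 0, -2], [-3, 1, -2], [2, -1, 3]]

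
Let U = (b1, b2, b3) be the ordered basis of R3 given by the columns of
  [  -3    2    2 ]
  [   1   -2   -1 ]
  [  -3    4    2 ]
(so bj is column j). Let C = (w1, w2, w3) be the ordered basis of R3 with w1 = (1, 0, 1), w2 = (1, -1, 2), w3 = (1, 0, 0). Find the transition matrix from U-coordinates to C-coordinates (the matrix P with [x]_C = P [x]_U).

Column j of P is [bj]_C, since P maps U-coordinates to C-coordinates.
Expressing b1 in C: b1 = -w1 - w2 - w3, so column 1 of P is (-1, -1, -1).
Doing the same for each bj gives P = [[-1, 0, 0], [-1, 2, 1], [-1, 0, 1]].

[[-1, 0, 0], [-1, 2, 1], [-1, 0, 1]]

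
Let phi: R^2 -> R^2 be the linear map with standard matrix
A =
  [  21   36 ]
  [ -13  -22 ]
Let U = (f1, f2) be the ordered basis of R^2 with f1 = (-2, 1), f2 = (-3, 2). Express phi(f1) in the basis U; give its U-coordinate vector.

Compute phi(f1) = A f1 = (-6, 4) in standard coordinates.
Then write this in U-coordinates: solve for y in y_1 f1 + y_2 f2 = (-6, 4).
This gives y = (0, 2), which is column 1 of [phi]_U.

(0, 2)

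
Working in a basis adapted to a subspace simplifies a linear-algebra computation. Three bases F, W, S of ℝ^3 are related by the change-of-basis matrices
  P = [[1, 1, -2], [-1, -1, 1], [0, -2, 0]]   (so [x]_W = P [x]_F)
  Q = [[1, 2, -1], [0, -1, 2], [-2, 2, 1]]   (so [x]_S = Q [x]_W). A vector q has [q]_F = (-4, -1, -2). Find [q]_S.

(3, 1, 10)

Apply P to get W-coordinates (-1, 3, 2), then Q to get S-coordinates.
The result is [q]_S = (3, 1, 10).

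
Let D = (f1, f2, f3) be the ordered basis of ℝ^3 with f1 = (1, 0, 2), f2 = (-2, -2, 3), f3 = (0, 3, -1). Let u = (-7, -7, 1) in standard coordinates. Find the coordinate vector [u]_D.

(-3, 2, -1)

[u]_D is the unique c with M c = u, where M has columns f1, ..., f3.
Gaussian elimination on [M | u] yields c = (-3, 2, -1).
Check: -3f1 + 2f2 - f3 = (-7, -7, 1).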